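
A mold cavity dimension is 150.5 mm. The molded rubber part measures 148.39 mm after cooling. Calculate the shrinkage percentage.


Shrinkage = (mold - part) / mold * 100
= (150.5 - 148.39) / 150.5 * 100
= 2.11 / 150.5 * 100
= 1.4%

1.4%


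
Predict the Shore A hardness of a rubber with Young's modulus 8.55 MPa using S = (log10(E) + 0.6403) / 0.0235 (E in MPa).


log10(E) = 0.0235*S - 0.6403  =>  S = (log10(E) + 0.6403) / 0.0235
log10(8.55) = 0.931966
S = (0.931966 + 0.6403) / 0.0235 = 1.572266 / 0.0235
S = 66.9

Shore A = 66.9


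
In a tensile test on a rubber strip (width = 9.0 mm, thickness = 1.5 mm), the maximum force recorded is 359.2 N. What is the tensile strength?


Area = width * thickness = 9.0 * 1.5 = 13.5 mm^2
TS = force / area = 359.2 / 13.5 = 26.61 MPa

26.61 MPa


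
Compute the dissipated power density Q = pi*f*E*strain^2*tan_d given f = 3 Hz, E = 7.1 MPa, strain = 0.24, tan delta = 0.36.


Q = pi * f * E * strain^2 * tan_d
= pi * 3 * 7.1 * 0.24^2 * 0.36
= pi * 3 * 7.1 * 0.0576 * 0.36
= 1.3876

Q = 1.3876


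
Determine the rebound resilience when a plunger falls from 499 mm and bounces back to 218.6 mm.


Resilience = h_rebound / h_drop * 100
= 218.6 / 499 * 100
= 43.8%

43.8%


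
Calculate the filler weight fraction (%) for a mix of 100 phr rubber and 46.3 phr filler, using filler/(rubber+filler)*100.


Filler % = filler / (rubber + filler) * 100
= 46.3 / (100 + 46.3) * 100
= 46.3 / 146.3 * 100
= 31.65%

31.65%


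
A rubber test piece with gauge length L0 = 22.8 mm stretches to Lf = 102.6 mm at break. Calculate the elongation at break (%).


Elongation = (Lf - L0) / L0 * 100
= (102.6 - 22.8) / 22.8 * 100
= 79.8 / 22.8 * 100
= 350.0%

350.0%


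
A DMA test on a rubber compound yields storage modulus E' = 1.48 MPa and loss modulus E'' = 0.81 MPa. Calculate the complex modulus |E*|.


|E*| = sqrt(E'^2 + E''^2)
= sqrt(1.48^2 + 0.81^2)
= sqrt(2.1904 + 0.6561)
= 1.687 MPa

1.687 MPa


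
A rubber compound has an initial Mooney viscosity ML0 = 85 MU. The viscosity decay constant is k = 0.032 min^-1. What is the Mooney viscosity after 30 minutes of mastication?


ML = ML0 * exp(-k * t)
ML = 85 * exp(-0.032 * 30)
ML = 85 * 0.3829
ML = 32.55 MU

32.55 MU


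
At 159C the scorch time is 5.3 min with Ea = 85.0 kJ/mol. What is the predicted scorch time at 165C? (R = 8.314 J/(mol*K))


Convert temperatures: T1 = 159 + 273.15 = 432.15 K, T2 = 165 + 273.15 = 438.15 K
ts2_new = 5.3 * exp(85000 / 8.314 * (1/438.15 - 1/432.15))
1/T2 - 1/T1 = -3.1688e-05
ts2_new = 3.83 min

3.83 min


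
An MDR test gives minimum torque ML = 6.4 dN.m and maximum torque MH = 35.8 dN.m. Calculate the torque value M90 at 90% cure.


M90 = ML + 0.9 * (MH - ML)
M90 = 6.4 + 0.9 * (35.8 - 6.4)
M90 = 6.4 + 0.9 * 29.4
M90 = 32.86 dN.m

32.86 dN.m


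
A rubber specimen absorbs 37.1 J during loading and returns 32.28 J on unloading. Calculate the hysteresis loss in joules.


Hysteresis loss = loading - unloading
= 37.1 - 32.28
= 4.82 J

4.82 J


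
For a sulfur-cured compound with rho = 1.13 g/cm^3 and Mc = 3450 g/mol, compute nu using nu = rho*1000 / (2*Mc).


nu = rho * 1000 / (2 * Mc)
nu = 1.13 * 1000 / (2 * 3450)
nu = 1130.0 / 6900
nu = 0.1638 mol/L

0.1638 mol/L


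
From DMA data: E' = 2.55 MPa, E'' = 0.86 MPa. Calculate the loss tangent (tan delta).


tan delta = E'' / E'
= 0.86 / 2.55
= 0.3373

tan delta = 0.3373


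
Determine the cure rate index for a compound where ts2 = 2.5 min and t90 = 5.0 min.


CRI = 100 / (t90 - ts2)
= 100 / (5.0 - 2.5)
= 100 / 2.5
= 40.0 min^-1

40.0 min^-1


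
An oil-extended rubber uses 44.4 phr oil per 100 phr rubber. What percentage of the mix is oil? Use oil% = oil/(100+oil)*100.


Oil % = oil / (100 + oil) * 100
= 44.4 / (100 + 44.4) * 100
= 44.4 / 144.4 * 100
= 30.75%

30.75%


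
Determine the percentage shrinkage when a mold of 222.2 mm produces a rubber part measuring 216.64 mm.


Shrinkage = (mold - part) / mold * 100
= (222.2 - 216.64) / 222.2 * 100
= 5.56 / 222.2 * 100
= 2.5%

2.5%


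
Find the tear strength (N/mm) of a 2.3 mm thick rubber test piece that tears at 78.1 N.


Tear strength = force / thickness
= 78.1 / 2.3
= 33.96 N/mm

33.96 N/mm


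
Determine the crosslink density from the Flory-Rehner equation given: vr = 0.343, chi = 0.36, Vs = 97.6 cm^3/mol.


ln(1 - vr) = ln(1 - 0.343) = -0.4201
Numerator = -((-0.4201) + 0.343 + 0.36 * 0.343^2) = 0.0347
Denominator = 97.6 * (0.343^(1/3) - 0.343/2) = 51.5816
nu = 0.0347 / 51.5816 = 6.7306e-04 mol/cm^3

6.7306e-04 mol/cm^3


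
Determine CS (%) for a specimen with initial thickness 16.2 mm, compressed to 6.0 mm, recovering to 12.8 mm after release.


CS = (t0 - recovered) / (t0 - ts) * 100
= (16.2 - 12.8) / (16.2 - 6.0) * 100
= 3.4 / 10.2 * 100
= 33.3%

33.3%


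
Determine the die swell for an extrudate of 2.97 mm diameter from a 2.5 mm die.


Die swell ratio = D_extrudate / D_die
= 2.97 / 2.5
= 1.188

Die swell = 1.188


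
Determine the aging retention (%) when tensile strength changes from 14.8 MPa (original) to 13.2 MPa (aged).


Retention = aged / original * 100
= 13.2 / 14.8 * 100
= 89.2%

89.2%


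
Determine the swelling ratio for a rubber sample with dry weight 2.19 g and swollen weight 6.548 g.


Q = W_swollen / W_dry
Q = 6.548 / 2.19
Q = 2.99

Q = 2.99


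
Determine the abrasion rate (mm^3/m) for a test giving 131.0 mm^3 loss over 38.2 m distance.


Rate = volume_loss / distance
= 131.0 / 38.2
= 3.429 mm^3/m

3.429 mm^3/m


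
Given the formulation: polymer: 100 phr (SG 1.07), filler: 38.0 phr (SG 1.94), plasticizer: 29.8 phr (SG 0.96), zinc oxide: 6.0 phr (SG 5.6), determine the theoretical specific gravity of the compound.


Sum of weights = 173.8
Volume contributions:
  polymer: 100/1.07 = 93.4579
  filler: 38.0/1.94 = 19.5876
  plasticizer: 29.8/0.96 = 31.0417
  zinc oxide: 6.0/5.6 = 1.0714
Sum of volumes = 145.1587
SG = 173.8 / 145.1587 = 1.197

SG = 1.197


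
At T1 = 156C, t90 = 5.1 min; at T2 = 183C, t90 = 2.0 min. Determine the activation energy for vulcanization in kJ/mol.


T1 = 429.15 K, T2 = 456.15 K
1/T1 - 1/T2 = 1.3793e-04
ln(t1/t2) = ln(5.1/2.0) = 0.9361
Ea = 8.314 * 0.9361 / 1.3793e-04 = 56426.3835 J/mol
Ea = 56.43 kJ/mol

56.43 kJ/mol


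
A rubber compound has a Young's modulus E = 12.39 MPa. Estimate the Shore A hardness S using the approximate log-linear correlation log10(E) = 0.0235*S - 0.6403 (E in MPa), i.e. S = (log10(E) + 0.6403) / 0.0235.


log10(E) = 0.0235*S - 0.6403  =>  S = (log10(E) + 0.6403) / 0.0235
log10(12.39) = 1.093071
S = (1.093071 + 0.6403) / 0.0235 = 1.733371 / 0.0235
S = 73.8

Shore A = 73.8


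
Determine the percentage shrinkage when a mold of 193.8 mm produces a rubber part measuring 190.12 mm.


Shrinkage = (mold - part) / mold * 100
= (193.8 - 190.12) / 193.8 * 100
= 3.68 / 193.8 * 100
= 1.9%

1.9%


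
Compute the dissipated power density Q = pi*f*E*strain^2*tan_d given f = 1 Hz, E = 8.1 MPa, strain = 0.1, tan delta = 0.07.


Q = pi * f * E * strain^2 * tan_d
= pi * 1 * 8.1 * 0.1^2 * 0.07
= pi * 1 * 8.1 * 0.0100 * 0.07
= 0.0178

Q = 0.0178


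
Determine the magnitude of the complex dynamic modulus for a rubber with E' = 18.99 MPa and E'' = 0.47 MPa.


|E*| = sqrt(E'^2 + E''^2)
= sqrt(18.99^2 + 0.47^2)
= sqrt(360.6201 + 0.2209)
= 18.996 MPa

18.996 MPa


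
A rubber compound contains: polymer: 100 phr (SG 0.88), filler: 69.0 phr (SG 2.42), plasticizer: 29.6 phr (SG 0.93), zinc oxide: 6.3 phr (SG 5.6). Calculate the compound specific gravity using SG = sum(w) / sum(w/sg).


Sum of weights = 204.9
Volume contributions:
  polymer: 100/0.88 = 113.6364
  filler: 69.0/2.42 = 28.5124
  plasticizer: 29.6/0.93 = 31.8280
  zinc oxide: 6.3/5.6 = 1.1250
Sum of volumes = 175.1017
SG = 204.9 / 175.1017 = 1.17

SG = 1.17


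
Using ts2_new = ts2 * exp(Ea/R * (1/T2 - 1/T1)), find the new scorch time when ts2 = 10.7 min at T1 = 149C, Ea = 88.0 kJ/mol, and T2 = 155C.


Convert temperatures: T1 = 149 + 273.15 = 422.15 K, T2 = 155 + 273.15 = 428.15 K
ts2_new = 10.7 * exp(88000 / 8.314 * (1/428.15 - 1/422.15))
1/T2 - 1/T1 = -3.3196e-05
ts2_new = 7.53 min

7.53 min


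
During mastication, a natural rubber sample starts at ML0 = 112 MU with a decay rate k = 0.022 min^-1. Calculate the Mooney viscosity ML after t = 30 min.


ML = ML0 * exp(-k * t)
ML = 112 * exp(-0.022 * 30)
ML = 112 * 0.5169
ML = 57.89 MU

57.89 MU


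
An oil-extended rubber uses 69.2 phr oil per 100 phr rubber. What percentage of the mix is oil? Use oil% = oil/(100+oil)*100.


Oil % = oil / (100 + oil) * 100
= 69.2 / (100 + 69.2) * 100
= 69.2 / 169.2 * 100
= 40.9%

40.9%


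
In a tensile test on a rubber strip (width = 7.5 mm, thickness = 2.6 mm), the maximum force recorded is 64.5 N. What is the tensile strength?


Area = width * thickness = 7.5 * 2.6 = 19.5 mm^2
TS = force / area = 64.5 / 19.5 = 3.31 MPa

3.31 MPa


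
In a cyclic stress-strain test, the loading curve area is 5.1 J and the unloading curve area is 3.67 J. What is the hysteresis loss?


Hysteresis loss = loading - unloading
= 5.1 - 3.67
= 1.43 J

1.43 J


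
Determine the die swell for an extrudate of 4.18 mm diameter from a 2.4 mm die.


Die swell ratio = D_extrudate / D_die
= 4.18 / 2.4
= 1.742

Die swell = 1.742


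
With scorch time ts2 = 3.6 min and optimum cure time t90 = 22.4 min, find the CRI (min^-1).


CRI = 100 / (t90 - ts2)
= 100 / (22.4 - 3.6)
= 100 / 18.8
= 5.32 min^-1

5.32 min^-1


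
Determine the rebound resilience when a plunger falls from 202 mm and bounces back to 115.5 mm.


Resilience = h_rebound / h_drop * 100
= 115.5 / 202 * 100
= 57.2%

57.2%


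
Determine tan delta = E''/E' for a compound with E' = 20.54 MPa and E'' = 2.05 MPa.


tan delta = E'' / E'
= 2.05 / 20.54
= 0.0998

tan delta = 0.0998


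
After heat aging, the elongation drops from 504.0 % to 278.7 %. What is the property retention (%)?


Retention = aged / original * 100
= 278.7 / 504.0 * 100
= 55.3%

55.3%


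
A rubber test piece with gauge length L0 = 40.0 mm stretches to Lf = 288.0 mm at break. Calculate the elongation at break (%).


Elongation = (Lf - L0) / L0 * 100
= (288.0 - 40.0) / 40.0 * 100
= 248.0 / 40.0 * 100
= 620.0%

620.0%


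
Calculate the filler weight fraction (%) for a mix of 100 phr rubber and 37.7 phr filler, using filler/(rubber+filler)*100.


Filler % = filler / (rubber + filler) * 100
= 37.7 / (100 + 37.7) * 100
= 37.7 / 137.7 * 100
= 27.38%

27.38%


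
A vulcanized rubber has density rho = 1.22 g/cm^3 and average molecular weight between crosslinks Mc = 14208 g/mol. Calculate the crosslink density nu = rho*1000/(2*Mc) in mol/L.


nu = rho * 1000 / (2 * Mc)
nu = 1.22 * 1000 / (2 * 14208)
nu = 1220.0 / 28416
nu = 0.0429 mol/L

0.0429 mol/L


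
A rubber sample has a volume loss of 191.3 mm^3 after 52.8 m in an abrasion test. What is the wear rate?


Rate = volume_loss / distance
= 191.3 / 52.8
= 3.623 mm^3/m

3.623 mm^3/m


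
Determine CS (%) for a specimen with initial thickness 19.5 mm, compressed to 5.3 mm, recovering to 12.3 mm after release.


CS = (t0 - recovered) / (t0 - ts) * 100
= (19.5 - 12.3) / (19.5 - 5.3) * 100
= 7.2 / 14.2 * 100
= 50.7%

50.7%


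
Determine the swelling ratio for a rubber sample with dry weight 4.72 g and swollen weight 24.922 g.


Q = W_swollen / W_dry
Q = 24.922 / 4.72
Q = 5.28

Q = 5.28


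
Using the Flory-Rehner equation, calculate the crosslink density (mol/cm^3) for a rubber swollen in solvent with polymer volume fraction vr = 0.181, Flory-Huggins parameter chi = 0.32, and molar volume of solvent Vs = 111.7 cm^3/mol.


ln(1 - vr) = ln(1 - 0.181) = -0.1997
Numerator = -((-0.1997) + 0.181 + 0.32 * 0.181^2) = 0.0082
Denominator = 111.7 * (0.181^(1/3) - 0.181/2) = 53.0760
nu = 0.0082 / 53.0760 = 1.5426e-04 mol/cm^3

1.5426e-04 mol/cm^3


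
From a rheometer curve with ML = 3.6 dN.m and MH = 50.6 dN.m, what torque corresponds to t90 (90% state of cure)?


M90 = ML + 0.9 * (MH - ML)
M90 = 3.6 + 0.9 * (50.6 - 3.6)
M90 = 3.6 + 0.9 * 47.0
M90 = 45.9 dN.m

45.9 dN.m


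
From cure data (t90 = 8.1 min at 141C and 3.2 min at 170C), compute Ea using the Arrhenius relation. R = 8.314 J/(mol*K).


T1 = 414.15 K, T2 = 443.15 K
1/T1 - 1/T2 = 1.5801e-04
ln(t1/t2) = ln(8.1/3.2) = 0.9287
Ea = 8.314 * 0.9287 / 1.5801e-04 = 48865.4704 J/mol
Ea = 48.87 kJ/mol

48.87 kJ/mol


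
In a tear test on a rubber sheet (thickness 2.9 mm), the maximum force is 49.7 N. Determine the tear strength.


Tear strength = force / thickness
= 49.7 / 2.9
= 17.14 N/mm

17.14 N/mm


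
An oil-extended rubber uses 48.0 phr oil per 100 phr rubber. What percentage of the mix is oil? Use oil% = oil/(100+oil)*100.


Oil % = oil / (100 + oil) * 100
= 48.0 / (100 + 48.0) * 100
= 48.0 / 148.0 * 100
= 32.43%

32.43%


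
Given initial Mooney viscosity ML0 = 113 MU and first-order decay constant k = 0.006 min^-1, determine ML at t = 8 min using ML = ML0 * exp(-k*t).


ML = ML0 * exp(-k * t)
ML = 113 * exp(-0.006 * 8)
ML = 113 * 0.9531
ML = 107.7 MU

107.7 MU


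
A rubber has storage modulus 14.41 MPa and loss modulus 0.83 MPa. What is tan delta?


tan delta = E'' / E'
= 0.83 / 14.41
= 0.0576

tan delta = 0.0576


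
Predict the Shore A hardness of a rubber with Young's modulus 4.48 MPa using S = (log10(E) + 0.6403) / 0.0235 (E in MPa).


log10(E) = 0.0235*S - 0.6403  =>  S = (log10(E) + 0.6403) / 0.0235
log10(4.48) = 0.651278
S = (0.651278 + 0.6403) / 0.0235 = 1.291578 / 0.0235
S = 55.0

Shore A = 55.0


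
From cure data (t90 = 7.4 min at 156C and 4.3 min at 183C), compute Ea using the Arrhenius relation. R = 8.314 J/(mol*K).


T1 = 429.15 K, T2 = 456.15 K
1/T1 - 1/T2 = 1.3793e-04
ln(t1/t2) = ln(7.4/4.3) = 0.5429
Ea = 8.314 * 0.5429 / 1.3793e-04 = 32723.1329 J/mol
Ea = 32.72 kJ/mol

32.72 kJ/mol


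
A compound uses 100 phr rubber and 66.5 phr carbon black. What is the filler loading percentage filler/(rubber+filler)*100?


Filler % = filler / (rubber + filler) * 100
= 66.5 / (100 + 66.5) * 100
= 66.5 / 166.5 * 100
= 39.94%

39.94%


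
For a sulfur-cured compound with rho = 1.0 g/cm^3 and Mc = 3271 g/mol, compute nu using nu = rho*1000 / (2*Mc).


nu = rho * 1000 / (2 * Mc)
nu = 1.0 * 1000 / (2 * 3271)
nu = 1000.0 / 6542
nu = 0.1529 mol/L

0.1529 mol/L


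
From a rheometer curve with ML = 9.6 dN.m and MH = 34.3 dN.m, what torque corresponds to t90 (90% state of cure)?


M90 = ML + 0.9 * (MH - ML)
M90 = 9.6 + 0.9 * (34.3 - 9.6)
M90 = 9.6 + 0.9 * 24.7
M90 = 31.83 dN.m

31.83 dN.m


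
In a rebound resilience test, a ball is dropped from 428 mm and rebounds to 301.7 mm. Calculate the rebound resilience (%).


Resilience = h_rebound / h_drop * 100
= 301.7 / 428 * 100
= 70.5%

70.5%


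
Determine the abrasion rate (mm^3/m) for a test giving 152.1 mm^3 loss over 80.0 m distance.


Rate = volume_loss / distance
= 152.1 / 80.0
= 1.901 mm^3/m

1.901 mm^3/m


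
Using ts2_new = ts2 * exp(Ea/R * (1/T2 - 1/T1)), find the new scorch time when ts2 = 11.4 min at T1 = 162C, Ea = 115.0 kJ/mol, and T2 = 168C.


Convert temperatures: T1 = 162 + 273.15 = 435.15 K, T2 = 168 + 273.15 = 441.15 K
ts2_new = 11.4 * exp(115000 / 8.314 * (1/441.15 - 1/435.15))
1/T2 - 1/T1 = -3.1255e-05
ts2_new = 7.4 min

7.4 min


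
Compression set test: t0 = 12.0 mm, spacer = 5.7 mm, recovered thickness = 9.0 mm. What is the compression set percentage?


CS = (t0 - recovered) / (t0 - ts) * 100
= (12.0 - 9.0) / (12.0 - 5.7) * 100
= 3.0 / 6.3 * 100
= 47.6%

47.6%


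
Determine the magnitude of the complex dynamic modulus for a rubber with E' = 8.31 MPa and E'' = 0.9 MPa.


|E*| = sqrt(E'^2 + E''^2)
= sqrt(8.31^2 + 0.9^2)
= sqrt(69.0561 + 0.8100)
= 8.359 MPa

8.359 MPa


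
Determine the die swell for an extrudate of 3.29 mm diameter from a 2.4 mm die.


Die swell ratio = D_extrudate / D_die
= 3.29 / 2.4
= 1.371

Die swell = 1.371


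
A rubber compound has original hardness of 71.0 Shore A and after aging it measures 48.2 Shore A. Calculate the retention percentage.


Retention = aged / original * 100
= 48.2 / 71.0 * 100
= 67.9%

67.9%


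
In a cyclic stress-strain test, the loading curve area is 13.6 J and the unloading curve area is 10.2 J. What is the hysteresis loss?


Hysteresis loss = loading - unloading
= 13.6 - 10.2
= 3.4 J

3.4 J


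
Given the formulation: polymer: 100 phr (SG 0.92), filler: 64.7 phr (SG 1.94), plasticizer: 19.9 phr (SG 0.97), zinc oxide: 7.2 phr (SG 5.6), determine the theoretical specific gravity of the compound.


Sum of weights = 191.8
Volume contributions:
  polymer: 100/0.92 = 108.6957
  filler: 64.7/1.94 = 33.3505
  plasticizer: 19.9/0.97 = 20.5155
  zinc oxide: 7.2/5.6 = 1.2857
Sum of volumes = 163.8473
SG = 191.8 / 163.8473 = 1.171

SG = 1.171


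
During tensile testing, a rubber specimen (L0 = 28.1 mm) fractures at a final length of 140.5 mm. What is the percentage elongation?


Elongation = (Lf - L0) / L0 * 100
= (140.5 - 28.1) / 28.1 * 100
= 112.4 / 28.1 * 100
= 400.0%

400.0%


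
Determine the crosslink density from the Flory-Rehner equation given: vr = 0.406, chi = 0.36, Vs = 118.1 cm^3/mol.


ln(1 - vr) = ln(1 - 0.406) = -0.5209
Numerator = -((-0.5209) + 0.406 + 0.36 * 0.406^2) = 0.0555
Denominator = 118.1 * (0.406^(1/3) - 0.406/2) = 63.4755
nu = 0.0555 / 63.4755 = 8.7491e-04 mol/cm^3

8.7491e-04 mol/cm^3


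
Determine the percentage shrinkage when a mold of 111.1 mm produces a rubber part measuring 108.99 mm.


Shrinkage = (mold - part) / mold * 100
= (111.1 - 108.99) / 111.1 * 100
= 2.11 / 111.1 * 100
= 1.9%

1.9%


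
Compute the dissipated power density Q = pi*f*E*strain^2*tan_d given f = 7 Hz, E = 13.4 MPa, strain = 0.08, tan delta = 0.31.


Q = pi * f * E * strain^2 * tan_d
= pi * 7 * 13.4 * 0.08^2 * 0.31
= pi * 7 * 13.4 * 0.0064 * 0.31
= 0.5846

Q = 0.5846


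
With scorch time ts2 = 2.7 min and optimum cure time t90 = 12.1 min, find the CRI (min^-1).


CRI = 100 / (t90 - ts2)
= 100 / (12.1 - 2.7)
= 100 / 9.4
= 10.64 min^-1

10.64 min^-1


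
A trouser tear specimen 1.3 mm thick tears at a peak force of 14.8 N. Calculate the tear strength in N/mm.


Tear strength = force / thickness
= 14.8 / 1.3
= 11.38 N/mm

11.38 N/mm


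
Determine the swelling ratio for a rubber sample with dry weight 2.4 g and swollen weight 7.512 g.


Q = W_swollen / W_dry
Q = 7.512 / 2.4
Q = 3.13

Q = 3.13


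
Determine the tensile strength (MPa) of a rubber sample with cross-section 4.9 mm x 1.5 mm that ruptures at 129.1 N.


Area = width * thickness = 4.9 * 1.5 = 7.35 mm^2
TS = force / area = 129.1 / 7.35 = 17.56 MPa

17.56 MPa


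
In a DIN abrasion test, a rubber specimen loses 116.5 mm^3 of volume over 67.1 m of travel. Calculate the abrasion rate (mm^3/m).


Rate = volume_loss / distance
= 116.5 / 67.1
= 1.736 mm^3/m

1.736 mm^3/m


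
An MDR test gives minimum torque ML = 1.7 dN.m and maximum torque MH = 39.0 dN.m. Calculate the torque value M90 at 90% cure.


M90 = ML + 0.9 * (MH - ML)
M90 = 1.7 + 0.9 * (39.0 - 1.7)
M90 = 1.7 + 0.9 * 37.3
M90 = 35.27 dN.m

35.27 dN.m


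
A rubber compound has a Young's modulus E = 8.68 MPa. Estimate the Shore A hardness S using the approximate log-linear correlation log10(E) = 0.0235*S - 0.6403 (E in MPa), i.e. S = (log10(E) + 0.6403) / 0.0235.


log10(E) = 0.0235*S - 0.6403  =>  S = (log10(E) + 0.6403) / 0.0235
log10(8.68) = 0.938520
S = (0.938520 + 0.6403) / 0.0235 = 1.578820 / 0.0235
S = 67.2

Shore A = 67.2


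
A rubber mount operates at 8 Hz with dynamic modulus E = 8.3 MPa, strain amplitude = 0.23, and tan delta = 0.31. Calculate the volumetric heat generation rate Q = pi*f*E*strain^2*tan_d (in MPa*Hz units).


Q = pi * f * E * strain^2 * tan_d
= pi * 8 * 8.3 * 0.23^2 * 0.31
= pi * 8 * 8.3 * 0.0529 * 0.31
= 3.4209

Q = 3.4209


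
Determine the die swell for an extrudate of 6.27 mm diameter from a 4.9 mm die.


Die swell ratio = D_extrudate / D_die
= 6.27 / 4.9
= 1.28

Die swell = 1.28


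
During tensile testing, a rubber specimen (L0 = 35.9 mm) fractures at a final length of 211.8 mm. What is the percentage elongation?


Elongation = (Lf - L0) / L0 * 100
= (211.8 - 35.9) / 35.9 * 100
= 175.9 / 35.9 * 100
= 490.0%

490.0%


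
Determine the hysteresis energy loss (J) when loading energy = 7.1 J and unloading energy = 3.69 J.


Hysteresis loss = loading - unloading
= 7.1 - 3.69
= 3.41 J

3.41 J


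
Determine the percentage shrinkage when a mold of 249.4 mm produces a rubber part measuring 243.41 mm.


Shrinkage = (mold - part) / mold * 100
= (249.4 - 243.41) / 249.4 * 100
= 5.99 / 249.4 * 100
= 2.4%

2.4%


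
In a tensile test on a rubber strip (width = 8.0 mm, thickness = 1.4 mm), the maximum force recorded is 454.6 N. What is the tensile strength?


Area = width * thickness = 8.0 * 1.4 = 11.2 mm^2
TS = force / area = 454.6 / 11.2 = 40.59 MPa

40.59 MPa


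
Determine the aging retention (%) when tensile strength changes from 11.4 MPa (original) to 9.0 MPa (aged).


Retention = aged / original * 100
= 9.0 / 11.4 * 100
= 78.9%

78.9%


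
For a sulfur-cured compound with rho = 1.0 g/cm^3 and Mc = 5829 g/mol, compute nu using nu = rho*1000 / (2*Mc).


nu = rho * 1000 / (2 * Mc)
nu = 1.0 * 1000 / (2 * 5829)
nu = 1000.0 / 11658
nu = 0.0858 mol/L

0.0858 mol/L


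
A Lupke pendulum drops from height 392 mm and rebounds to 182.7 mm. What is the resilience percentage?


Resilience = h_rebound / h_drop * 100
= 182.7 / 392 * 100
= 46.6%

46.6%


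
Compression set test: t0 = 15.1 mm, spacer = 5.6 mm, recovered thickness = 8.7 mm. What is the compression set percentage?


CS = (t0 - recovered) / (t0 - ts) * 100
= (15.1 - 8.7) / (15.1 - 5.6) * 100
= 6.4 / 9.5 * 100
= 67.4%

67.4%


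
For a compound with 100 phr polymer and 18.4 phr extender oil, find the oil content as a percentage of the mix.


Oil % = oil / (100 + oil) * 100
= 18.4 / (100 + 18.4) * 100
= 18.4 / 118.4 * 100
= 15.54%

15.54%


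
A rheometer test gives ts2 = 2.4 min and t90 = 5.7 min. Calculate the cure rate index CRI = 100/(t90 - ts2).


CRI = 100 / (t90 - ts2)
= 100 / (5.7 - 2.4)
= 100 / 3.3
= 30.3 min^-1

30.3 min^-1


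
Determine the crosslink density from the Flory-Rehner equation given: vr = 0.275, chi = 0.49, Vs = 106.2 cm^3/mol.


ln(1 - vr) = ln(1 - 0.275) = -0.3216
Numerator = -((-0.3216) + 0.275 + 0.49 * 0.275^2) = 0.0095
Denominator = 106.2 * (0.275^(1/3) - 0.275/2) = 54.4589
nu = 0.0095 / 54.4589 = 1.7495e-04 mol/cm^3

1.7495e-04 mol/cm^3


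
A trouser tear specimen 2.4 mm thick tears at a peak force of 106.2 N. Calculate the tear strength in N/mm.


Tear strength = force / thickness
= 106.2 / 2.4
= 44.25 N/mm

44.25 N/mm


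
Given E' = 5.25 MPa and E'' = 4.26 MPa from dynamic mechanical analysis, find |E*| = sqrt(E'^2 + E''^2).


|E*| = sqrt(E'^2 + E''^2)
= sqrt(5.25^2 + 4.26^2)
= sqrt(27.5625 + 18.1476)
= 6.761 MPa

6.761 MPa


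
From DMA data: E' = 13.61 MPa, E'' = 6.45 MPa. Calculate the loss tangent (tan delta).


tan delta = E'' / E'
= 6.45 / 13.61
= 0.4739

tan delta = 0.4739


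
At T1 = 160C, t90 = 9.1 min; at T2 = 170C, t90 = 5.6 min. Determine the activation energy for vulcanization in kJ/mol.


T1 = 433.15 K, T2 = 443.15 K
1/T1 - 1/T2 = 5.2097e-05
ln(t1/t2) = ln(9.1/5.6) = 0.4855
Ea = 8.314 * 0.4855 / 5.2097e-05 = 77481.0180 J/mol
Ea = 77.48 kJ/mol

77.48 kJ/mol


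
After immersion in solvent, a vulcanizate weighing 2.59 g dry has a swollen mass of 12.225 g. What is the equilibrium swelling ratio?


Q = W_swollen / W_dry
Q = 12.225 / 2.59
Q = 4.72

Q = 4.72


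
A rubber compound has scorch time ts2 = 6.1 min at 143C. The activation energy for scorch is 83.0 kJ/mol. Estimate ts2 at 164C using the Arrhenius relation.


Convert temperatures: T1 = 143 + 273.15 = 416.15 K, T2 = 164 + 273.15 = 437.15 K
ts2_new = 6.1 * exp(83000 / 8.314 * (1/437.15 - 1/416.15))
1/T2 - 1/T1 = -1.1544e-04
ts2_new = 1.93 min

1.93 min


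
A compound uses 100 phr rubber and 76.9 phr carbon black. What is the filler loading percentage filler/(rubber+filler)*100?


Filler % = filler / (rubber + filler) * 100
= 76.9 / (100 + 76.9) * 100
= 76.9 / 176.9 * 100
= 43.47%

43.47%


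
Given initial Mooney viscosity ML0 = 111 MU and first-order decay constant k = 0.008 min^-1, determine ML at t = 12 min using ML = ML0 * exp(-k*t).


ML = ML0 * exp(-k * t)
ML = 111 * exp(-0.008 * 12)
ML = 111 * 0.9085
ML = 100.84 MU

100.84 MU


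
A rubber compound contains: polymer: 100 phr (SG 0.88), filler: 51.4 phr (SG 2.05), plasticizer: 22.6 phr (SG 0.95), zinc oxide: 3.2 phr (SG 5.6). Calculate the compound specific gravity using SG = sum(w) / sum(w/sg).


Sum of weights = 177.2
Volume contributions:
  polymer: 100/0.88 = 113.6364
  filler: 51.4/2.05 = 25.0732
  plasticizer: 22.6/0.95 = 23.7895
  zinc oxide: 3.2/5.6 = 0.5714
Sum of volumes = 163.0704
SG = 177.2 / 163.0704 = 1.087

SG = 1.087


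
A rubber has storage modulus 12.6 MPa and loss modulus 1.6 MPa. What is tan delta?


tan delta = E'' / E'
= 1.6 / 12.6
= 0.127

tan delta = 0.127


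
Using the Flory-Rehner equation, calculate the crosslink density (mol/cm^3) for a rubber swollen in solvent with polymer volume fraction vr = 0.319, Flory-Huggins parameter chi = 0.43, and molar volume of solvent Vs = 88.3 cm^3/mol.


ln(1 - vr) = ln(1 - 0.319) = -0.3842
Numerator = -((-0.3842) + 0.319 + 0.43 * 0.319^2) = 0.0214
Denominator = 88.3 * (0.319^(1/3) - 0.319/2) = 46.2495
nu = 0.0214 / 46.2495 = 4.6348e-04 mol/cm^3

4.6348e-04 mol/cm^3


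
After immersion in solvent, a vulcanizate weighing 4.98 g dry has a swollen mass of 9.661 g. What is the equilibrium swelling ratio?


Q = W_swollen / W_dry
Q = 9.661 / 4.98
Q = 1.94

Q = 1.94


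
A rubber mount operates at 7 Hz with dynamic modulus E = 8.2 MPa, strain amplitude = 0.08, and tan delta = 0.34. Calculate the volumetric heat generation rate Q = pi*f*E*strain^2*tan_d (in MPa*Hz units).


Q = pi * f * E * strain^2 * tan_d
= pi * 7 * 8.2 * 0.08^2 * 0.34
= pi * 7 * 8.2 * 0.0064 * 0.34
= 0.3924

Q = 0.3924


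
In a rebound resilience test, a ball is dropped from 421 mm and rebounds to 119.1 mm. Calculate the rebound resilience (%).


Resilience = h_rebound / h_drop * 100
= 119.1 / 421 * 100
= 28.3%

28.3%


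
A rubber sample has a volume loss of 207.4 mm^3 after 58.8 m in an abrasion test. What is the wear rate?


Rate = volume_loss / distance
= 207.4 / 58.8
= 3.527 mm^3/m

3.527 mm^3/m


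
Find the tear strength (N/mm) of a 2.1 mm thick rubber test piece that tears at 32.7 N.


Tear strength = force / thickness
= 32.7 / 2.1
= 15.57 N/mm

15.57 N/mm


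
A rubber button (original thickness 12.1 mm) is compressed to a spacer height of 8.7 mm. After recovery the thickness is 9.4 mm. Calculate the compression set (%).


CS = (t0 - recovered) / (t0 - ts) * 100
= (12.1 - 9.4) / (12.1 - 8.7) * 100
= 2.7 / 3.4 * 100
= 79.4%

79.4%


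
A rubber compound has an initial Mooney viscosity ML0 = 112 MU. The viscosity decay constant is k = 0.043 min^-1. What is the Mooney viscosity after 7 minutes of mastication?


ML = ML0 * exp(-k * t)
ML = 112 * exp(-0.043 * 7)
ML = 112 * 0.7401
ML = 82.89 MU

82.89 MU


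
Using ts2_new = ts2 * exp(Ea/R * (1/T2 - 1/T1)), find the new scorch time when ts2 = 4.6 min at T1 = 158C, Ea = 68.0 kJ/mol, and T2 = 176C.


Convert temperatures: T1 = 158 + 273.15 = 431.15 K, T2 = 176 + 273.15 = 449.15 K
ts2_new = 4.6 * exp(68000 / 8.314 * (1/449.15 - 1/431.15))
1/T2 - 1/T1 = -9.2951e-05
ts2_new = 2.15 min

2.15 min


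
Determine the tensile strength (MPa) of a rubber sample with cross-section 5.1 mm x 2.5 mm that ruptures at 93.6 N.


Area = width * thickness = 5.1 * 2.5 = 12.75 mm^2
TS = force / area = 93.6 / 12.75 = 7.34 MPa

7.34 MPa


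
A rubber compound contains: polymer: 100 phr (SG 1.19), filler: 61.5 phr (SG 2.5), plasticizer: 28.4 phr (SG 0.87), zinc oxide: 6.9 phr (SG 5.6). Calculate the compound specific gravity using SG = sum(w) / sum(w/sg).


Sum of weights = 196.8
Volume contributions:
  polymer: 100/1.19 = 84.0336
  filler: 61.5/2.5 = 24.6000
  plasticizer: 28.4/0.87 = 32.6437
  zinc oxide: 6.9/5.6 = 1.2321
Sum of volumes = 142.5094
SG = 196.8 / 142.5094 = 1.381

SG = 1.381


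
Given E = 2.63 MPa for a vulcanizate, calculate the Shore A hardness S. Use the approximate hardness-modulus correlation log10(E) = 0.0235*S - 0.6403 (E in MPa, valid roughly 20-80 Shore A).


log10(E) = 0.0235*S - 0.6403  =>  S = (log10(E) + 0.6403) / 0.0235
log10(2.63) = 0.419956
S = (0.419956 + 0.6403) / 0.0235 = 1.060256 / 0.0235
S = 45.1

Shore A = 45.1


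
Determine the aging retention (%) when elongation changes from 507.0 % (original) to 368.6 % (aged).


Retention = aged / original * 100
= 368.6 / 507.0 * 100
= 72.7%

72.7%


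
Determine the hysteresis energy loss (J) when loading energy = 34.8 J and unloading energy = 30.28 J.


Hysteresis loss = loading - unloading
= 34.8 - 30.28
= 4.52 J

4.52 J


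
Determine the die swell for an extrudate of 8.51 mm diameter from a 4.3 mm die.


Die swell ratio = D_extrudate / D_die
= 8.51 / 4.3
= 1.979

Die swell = 1.979


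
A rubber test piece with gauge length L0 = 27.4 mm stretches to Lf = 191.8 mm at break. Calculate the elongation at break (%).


Elongation = (Lf - L0) / L0 * 100
= (191.8 - 27.4) / 27.4 * 100
= 164.4 / 27.4 * 100
= 600.0%

600.0%


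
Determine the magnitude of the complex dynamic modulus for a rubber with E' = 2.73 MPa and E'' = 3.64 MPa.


|E*| = sqrt(E'^2 + E''^2)
= sqrt(2.73^2 + 3.64^2)
= sqrt(7.4529 + 13.2496)
= 4.55 MPa

4.55 MPa


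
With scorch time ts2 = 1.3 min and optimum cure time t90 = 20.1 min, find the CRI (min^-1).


CRI = 100 / (t90 - ts2)
= 100 / (20.1 - 1.3)
= 100 / 18.8
= 5.32 min^-1

5.32 min^-1


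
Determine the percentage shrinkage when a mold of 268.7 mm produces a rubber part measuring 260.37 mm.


Shrinkage = (mold - part) / mold * 100
= (268.7 - 260.37) / 268.7 * 100
= 8.33 / 268.7 * 100
= 3.1%

3.1%


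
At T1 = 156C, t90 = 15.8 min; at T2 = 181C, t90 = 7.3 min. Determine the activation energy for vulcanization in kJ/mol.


T1 = 429.15 K, T2 = 454.15 K
1/T1 - 1/T2 = 1.2827e-04
ln(t1/t2) = ln(15.8/7.3) = 0.7721
Ea = 8.314 * 0.7721 / 1.2827e-04 = 50046.3051 J/mol
Ea = 50.05 kJ/mol

50.05 kJ/mol


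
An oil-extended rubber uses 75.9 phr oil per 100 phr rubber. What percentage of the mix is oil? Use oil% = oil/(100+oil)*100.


Oil % = oil / (100 + oil) * 100
= 75.9 / (100 + 75.9) * 100
= 75.9 / 175.9 * 100
= 43.15%

43.15%


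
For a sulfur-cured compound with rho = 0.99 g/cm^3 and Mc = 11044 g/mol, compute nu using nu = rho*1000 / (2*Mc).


nu = rho * 1000 / (2 * Mc)
nu = 0.99 * 1000 / (2 * 11044)
nu = 990.0 / 22088
nu = 0.0448 mol/L

0.0448 mol/L


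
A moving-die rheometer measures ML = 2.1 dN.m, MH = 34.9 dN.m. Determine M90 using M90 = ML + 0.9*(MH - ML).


M90 = ML + 0.9 * (MH - ML)
M90 = 2.1 + 0.9 * (34.9 - 2.1)
M90 = 2.1 + 0.9 * 32.8
M90 = 31.62 dN.m

31.62 dN.m


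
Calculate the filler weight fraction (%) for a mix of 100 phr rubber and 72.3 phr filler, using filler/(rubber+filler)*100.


Filler % = filler / (rubber + filler) * 100
= 72.3 / (100 + 72.3) * 100
= 72.3 / 172.3 * 100
= 41.96%

41.96%


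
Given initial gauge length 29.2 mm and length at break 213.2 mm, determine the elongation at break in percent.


Elongation = (Lf - L0) / L0 * 100
= (213.2 - 29.2) / 29.2 * 100
= 184.0 / 29.2 * 100
= 630.1%

630.1%


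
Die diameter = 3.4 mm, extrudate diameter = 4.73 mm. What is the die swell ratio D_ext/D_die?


Die swell ratio = D_extrudate / D_die
= 4.73 / 3.4
= 1.391

Die swell = 1.391


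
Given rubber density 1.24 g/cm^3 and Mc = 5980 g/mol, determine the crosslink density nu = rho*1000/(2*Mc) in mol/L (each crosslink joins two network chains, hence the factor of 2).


nu = rho * 1000 / (2 * Mc)
nu = 1.24 * 1000 / (2 * 5980)
nu = 1240.0 / 11960
nu = 0.1037 mol/L

0.1037 mol/L


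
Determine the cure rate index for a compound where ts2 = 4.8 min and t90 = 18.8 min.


CRI = 100 / (t90 - ts2)
= 100 / (18.8 - 4.8)
= 100 / 14.0
= 7.14 min^-1

7.14 min^-1


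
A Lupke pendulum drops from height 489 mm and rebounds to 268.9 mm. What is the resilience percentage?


Resilience = h_rebound / h_drop * 100
= 268.9 / 489 * 100
= 55.0%

55.0%


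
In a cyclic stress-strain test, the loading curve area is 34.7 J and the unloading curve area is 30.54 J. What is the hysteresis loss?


Hysteresis loss = loading - unloading
= 34.7 - 30.54
= 4.16 J

4.16 J


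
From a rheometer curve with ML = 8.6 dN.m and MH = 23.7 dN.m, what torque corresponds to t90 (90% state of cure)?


M90 = ML + 0.9 * (MH - ML)
M90 = 8.6 + 0.9 * (23.7 - 8.6)
M90 = 8.6 + 0.9 * 15.1
M90 = 22.19 dN.m

22.19 dN.m


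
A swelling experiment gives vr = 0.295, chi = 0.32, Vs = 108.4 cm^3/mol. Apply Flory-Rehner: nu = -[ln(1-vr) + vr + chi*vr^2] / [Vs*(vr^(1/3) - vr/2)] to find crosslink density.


ln(1 - vr) = ln(1 - 0.295) = -0.3496
Numerator = -((-0.3496) + 0.295 + 0.32 * 0.295^2) = 0.0267
Denominator = 108.4 * (0.295^(1/3) - 0.295/2) = 56.1721
nu = 0.0267 / 56.1721 = 4.7549e-04 mol/cm^3

4.7549e-04 mol/cm^3


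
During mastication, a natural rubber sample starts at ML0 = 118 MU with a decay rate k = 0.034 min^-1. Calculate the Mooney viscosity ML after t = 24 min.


ML = ML0 * exp(-k * t)
ML = 118 * exp(-0.034 * 24)
ML = 118 * 0.4422
ML = 52.18 MU

52.18 MU


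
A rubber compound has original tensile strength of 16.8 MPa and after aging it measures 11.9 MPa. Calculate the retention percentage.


Retention = aged / original * 100
= 11.9 / 16.8 * 100
= 70.8%

70.8%


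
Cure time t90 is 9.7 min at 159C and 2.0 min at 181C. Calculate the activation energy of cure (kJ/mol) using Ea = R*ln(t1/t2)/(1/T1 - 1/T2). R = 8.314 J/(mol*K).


T1 = 432.15 K, T2 = 454.15 K
1/T1 - 1/T2 = 1.1210e-04
ln(t1/t2) = ln(9.7/2.0) = 1.5790
Ea = 8.314 * 1.5790 / 1.1210e-04 = 117110.9349 J/mol
Ea = 117.11 kJ/mol

117.11 kJ/mol


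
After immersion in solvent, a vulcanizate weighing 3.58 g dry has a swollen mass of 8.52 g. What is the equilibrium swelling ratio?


Q = W_swollen / W_dry
Q = 8.52 / 3.58
Q = 2.38

Q = 2.38


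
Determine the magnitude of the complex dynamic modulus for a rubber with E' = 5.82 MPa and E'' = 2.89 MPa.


|E*| = sqrt(E'^2 + E''^2)
= sqrt(5.82^2 + 2.89^2)
= sqrt(33.8724 + 8.3521)
= 6.498 MPa

6.498 MPa


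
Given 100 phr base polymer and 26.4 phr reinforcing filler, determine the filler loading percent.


Filler % = filler / (rubber + filler) * 100
= 26.4 / (100 + 26.4) * 100
= 26.4 / 126.4 * 100
= 20.89%

20.89%


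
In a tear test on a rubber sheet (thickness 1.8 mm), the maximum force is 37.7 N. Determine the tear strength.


Tear strength = force / thickness
= 37.7 / 1.8
= 20.94 N/mm

20.94 N/mm


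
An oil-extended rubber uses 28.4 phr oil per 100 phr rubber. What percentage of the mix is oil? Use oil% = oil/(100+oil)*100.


Oil % = oil / (100 + oil) * 100
= 28.4 / (100 + 28.4) * 100
= 28.4 / 128.4 * 100
= 22.12%

22.12%


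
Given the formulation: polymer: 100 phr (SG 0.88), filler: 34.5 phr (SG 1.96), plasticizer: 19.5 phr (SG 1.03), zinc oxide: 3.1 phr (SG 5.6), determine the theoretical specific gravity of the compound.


Sum of weights = 157.1
Volume contributions:
  polymer: 100/0.88 = 113.6364
  filler: 34.5/1.96 = 17.6020
  plasticizer: 19.5/1.03 = 18.9320
  zinc oxide: 3.1/5.6 = 0.5536
Sum of volumes = 150.7240
SG = 157.1 / 150.7240 = 1.042

SG = 1.042


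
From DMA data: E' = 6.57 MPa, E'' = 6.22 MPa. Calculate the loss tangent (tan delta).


tan delta = E'' / E'
= 6.22 / 6.57
= 0.9467

tan delta = 0.9467


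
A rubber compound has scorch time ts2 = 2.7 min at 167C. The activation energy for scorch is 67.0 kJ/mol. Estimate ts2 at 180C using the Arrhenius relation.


Convert temperatures: T1 = 167 + 273.15 = 440.15 K, T2 = 180 + 273.15 = 453.15 K
ts2_new = 2.7 * exp(67000 / 8.314 * (1/453.15 - 1/440.15))
1/T2 - 1/T1 = -6.5178e-05
ts2_new = 1.6 min

1.6 min


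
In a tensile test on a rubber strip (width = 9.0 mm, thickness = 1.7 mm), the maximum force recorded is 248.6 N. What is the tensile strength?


Area = width * thickness = 9.0 * 1.7 = 15.3 mm^2
TS = force / area = 248.6 / 15.3 = 16.25 MPa

16.25 MPa


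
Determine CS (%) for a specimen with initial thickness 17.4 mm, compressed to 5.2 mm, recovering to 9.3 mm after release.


CS = (t0 - recovered) / (t0 - ts) * 100
= (17.4 - 9.3) / (17.4 - 5.2) * 100
= 8.1 / 12.2 * 100
= 66.4%

66.4%


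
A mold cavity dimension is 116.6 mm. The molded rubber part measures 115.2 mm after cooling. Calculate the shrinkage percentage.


Shrinkage = (mold - part) / mold * 100
= (116.6 - 115.2) / 116.6 * 100
= 1.4 / 116.6 * 100
= 1.2%

1.2%


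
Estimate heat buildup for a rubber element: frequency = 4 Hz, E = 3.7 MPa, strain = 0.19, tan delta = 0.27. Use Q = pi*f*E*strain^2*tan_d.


Q = pi * f * E * strain^2 * tan_d
= pi * 4 * 3.7 * 0.19^2 * 0.27
= pi * 4 * 3.7 * 0.0361 * 0.27
= 0.4532

Q = 0.4532


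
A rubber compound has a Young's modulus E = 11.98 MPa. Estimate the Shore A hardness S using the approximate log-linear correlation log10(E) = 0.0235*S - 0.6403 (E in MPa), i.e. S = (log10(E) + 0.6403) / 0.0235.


log10(E) = 0.0235*S - 0.6403  =>  S = (log10(E) + 0.6403) / 0.0235
log10(11.98) = 1.078457
S = (1.078457 + 0.6403) / 0.0235 = 1.718757 / 0.0235
S = 73.1

Shore A = 73.1


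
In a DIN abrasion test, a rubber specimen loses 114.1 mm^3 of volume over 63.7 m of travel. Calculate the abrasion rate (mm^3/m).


Rate = volume_loss / distance
= 114.1 / 63.7
= 1.791 mm^3/m

1.791 mm^3/m


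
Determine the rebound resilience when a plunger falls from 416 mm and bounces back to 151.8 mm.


Resilience = h_rebound / h_drop * 100
= 151.8 / 416 * 100
= 36.5%

36.5%


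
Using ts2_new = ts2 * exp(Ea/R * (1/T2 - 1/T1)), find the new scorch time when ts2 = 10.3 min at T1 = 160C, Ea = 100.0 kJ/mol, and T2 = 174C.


Convert temperatures: T1 = 160 + 273.15 = 433.15 K, T2 = 174 + 273.15 = 447.15 K
ts2_new = 10.3 * exp(100000 / 8.314 * (1/447.15 - 1/433.15))
1/T2 - 1/T1 = -7.2283e-05
ts2_new = 4.32 min

4.32 min


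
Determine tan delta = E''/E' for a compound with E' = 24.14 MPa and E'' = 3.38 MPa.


tan delta = E'' / E'
= 3.38 / 24.14
= 0.14

tan delta = 0.14


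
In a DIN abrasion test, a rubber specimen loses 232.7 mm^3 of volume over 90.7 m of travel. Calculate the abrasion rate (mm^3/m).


Rate = volume_loss / distance
= 232.7 / 90.7
= 2.566 mm^3/m

2.566 mm^3/m


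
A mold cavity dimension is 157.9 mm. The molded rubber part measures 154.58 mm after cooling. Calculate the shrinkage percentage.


Shrinkage = (mold - part) / mold * 100
= (157.9 - 154.58) / 157.9 * 100
= 3.32 / 157.9 * 100
= 2.1%

2.1%


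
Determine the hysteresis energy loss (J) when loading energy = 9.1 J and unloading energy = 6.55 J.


Hysteresis loss = loading - unloading
= 9.1 - 6.55
= 2.55 J

2.55 J


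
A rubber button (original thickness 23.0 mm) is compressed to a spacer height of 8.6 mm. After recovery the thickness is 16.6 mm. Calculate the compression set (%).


CS = (t0 - recovered) / (t0 - ts) * 100
= (23.0 - 16.6) / (23.0 - 8.6) * 100
= 6.4 / 14.4 * 100
= 44.4%

44.4%


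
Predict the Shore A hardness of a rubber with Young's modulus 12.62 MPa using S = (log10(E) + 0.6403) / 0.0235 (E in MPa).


log10(E) = 0.0235*S - 0.6403  =>  S = (log10(E) + 0.6403) / 0.0235
log10(12.62) = 1.101059
S = (1.101059 + 0.6403) / 0.0235 = 1.741359 / 0.0235
S = 74.1

Shore A = 74.1
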